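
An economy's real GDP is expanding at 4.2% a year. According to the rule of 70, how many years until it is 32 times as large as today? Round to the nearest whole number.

roughly 83 years

One doubling takes 70/4.2 = 16.67 years.
Getting to 32× needs 5 doublings: 5 × 16.67 ≈ 83 years.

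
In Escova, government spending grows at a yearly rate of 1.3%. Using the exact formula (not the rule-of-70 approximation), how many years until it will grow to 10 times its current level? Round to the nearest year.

t = ln(10) / ln(1 + 0.013) = 2.3026 / 0.012916 ≈ 178.28.
≈ 178 years.

178 years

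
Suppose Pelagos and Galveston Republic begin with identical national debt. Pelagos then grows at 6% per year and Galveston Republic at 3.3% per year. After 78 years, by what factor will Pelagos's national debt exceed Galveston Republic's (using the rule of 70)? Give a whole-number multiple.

Pelagos pulls ahead at 2.7 pp per year, so the ratio doubles every 70/2.7 ≈ 25.93 years.
In 78 years that's 3.01 doublings: 2^3.01 ≈ 8.

roughly 8 times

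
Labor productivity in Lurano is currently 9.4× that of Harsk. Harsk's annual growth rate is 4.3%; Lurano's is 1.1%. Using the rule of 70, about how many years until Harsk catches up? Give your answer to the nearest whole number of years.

71 years

Harsk gains on Lurano at 4.3% − 1.1% = 3.2 points a year.
At that relative rate the gap halves every 70/3.2 ≈ 21.88 years.
A 9.4× gap takes log₂(9.4) ≈ 3.23 halvings to close: 3.23 × 21.88 ≈ 71 years.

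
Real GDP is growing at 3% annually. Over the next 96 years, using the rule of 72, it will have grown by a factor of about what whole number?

72/3 ≈ 24.00 years per doubling.
96 years fits 4 doublings: 2^4 = 16.

≈ 16 times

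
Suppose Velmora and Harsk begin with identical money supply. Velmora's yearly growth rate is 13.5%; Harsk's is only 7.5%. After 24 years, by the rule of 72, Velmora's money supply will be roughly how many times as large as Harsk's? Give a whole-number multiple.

≈ 4 times

Rate gap = 13.5% − 7.5% = 6 points.
The ratio doubles every 72/6 ≈ 12.00 years.
24/12.00 ≈ 2.00 doublings → ratio ≈ 2^2.00 ≈ 4.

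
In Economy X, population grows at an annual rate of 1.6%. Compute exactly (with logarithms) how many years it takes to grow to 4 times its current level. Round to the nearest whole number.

t = ln(4) / ln(1 + 0.016) = 1.3863 / 0.015873 ≈ 87.34.
≈ 87 years.

87 years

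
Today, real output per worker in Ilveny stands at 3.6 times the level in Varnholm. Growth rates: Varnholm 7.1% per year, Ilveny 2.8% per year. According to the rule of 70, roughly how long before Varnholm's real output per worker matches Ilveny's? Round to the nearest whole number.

Varnholm gains on Ilveny at 7.1% − 2.8% = 4.3 points a year.
At that relative rate the gap halves every 70/4.3 ≈ 16.28 years.
A 3.6 times gap takes log₂(3.6) ≈ 1.85 halvings to close: 1.85 × 16.28 ≈ 30 years.

around 30 years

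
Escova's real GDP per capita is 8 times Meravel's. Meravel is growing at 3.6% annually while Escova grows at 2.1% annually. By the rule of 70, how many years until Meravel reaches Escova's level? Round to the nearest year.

What matters is the difference: 1.5 pp.
Rule of 70 on the gap: the ratio halves every 70/1.5 ≈ 46.67 years.
An 8 times gap closes after 3 halvings: 3 × 46.67 ≈ 140 years.

approximately 140 years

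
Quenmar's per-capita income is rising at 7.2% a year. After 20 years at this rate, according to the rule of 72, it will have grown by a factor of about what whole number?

Doubling time ≈ 72/7.2 = 10.00 years.
20/10.00 ≈ 2 doublings, so about 2^2 = 4×.

≈ 4 times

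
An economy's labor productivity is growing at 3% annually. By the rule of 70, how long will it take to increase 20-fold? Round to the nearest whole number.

about 101 years

One doubling takes 70/3 = 23.33 years.
20× is log₂ 20 ≈ 4.32 doublings, so ≈ 4.32 × 23.33 = 101 years.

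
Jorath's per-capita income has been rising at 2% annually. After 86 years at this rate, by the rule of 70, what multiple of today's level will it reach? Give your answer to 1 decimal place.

Doubles every ≈ 35.00 years (70/2).
86 years is 2.46 doublings; 2^2.46 ≈ 5.5×.

about 5.5 times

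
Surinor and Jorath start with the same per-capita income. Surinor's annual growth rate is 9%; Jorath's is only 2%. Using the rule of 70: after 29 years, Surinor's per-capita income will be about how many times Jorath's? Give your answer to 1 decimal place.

Rate gap = 9% − 2% = 7 points.
The ratio doubles every 70/7 ≈ 10.00 years.
29/10.00 ≈ 2.90 doublings → ratio ≈ 2^2.90 ≈ 7.5.

approximately 7.5 times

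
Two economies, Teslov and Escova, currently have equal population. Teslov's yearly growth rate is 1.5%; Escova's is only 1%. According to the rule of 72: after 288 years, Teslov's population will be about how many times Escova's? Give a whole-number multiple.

roughly 4 times

Teslov pulls ahead at 0.5 pp per year, so the ratio doubles every 72/0.5 ≈ 144.00 years.
In 288 years that's 2.00 doublings: 2^2.00 ≈ 4.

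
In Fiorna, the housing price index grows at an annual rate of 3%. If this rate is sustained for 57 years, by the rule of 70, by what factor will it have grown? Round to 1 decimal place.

Doubling time ≈ 70/3 = 23.33 years.
57 years / 23.33 ≈ 2.44 doublings → factor 2^2.44 ≈ 5.4.

approximately 5.4 times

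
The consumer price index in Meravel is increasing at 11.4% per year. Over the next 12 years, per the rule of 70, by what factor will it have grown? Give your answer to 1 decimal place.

≈ 3.9 times

Doubling time ≈ 70/11.4 = 6.14 years.
12 years / 6.14 ≈ 1.95 doublings → factor 2^1.95 ≈ 3.9.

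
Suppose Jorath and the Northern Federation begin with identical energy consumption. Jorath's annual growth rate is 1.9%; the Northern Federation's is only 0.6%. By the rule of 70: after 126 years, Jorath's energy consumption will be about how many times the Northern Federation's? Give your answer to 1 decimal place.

Jorath pulls ahead at 1.3 pp per year, so the ratio doubles every 70/1.3 ≈ 53.85 years.
In 126 years that's 2.34 doublings: 2^2.34 ≈ 5.1.

5.1 times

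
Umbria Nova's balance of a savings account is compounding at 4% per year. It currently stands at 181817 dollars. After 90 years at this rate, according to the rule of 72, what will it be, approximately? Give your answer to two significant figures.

≈ 5800000 dollars

It doubles every 72/4 ≈ 18.00 years, so 90 years is 5.00 doublings.
2^5.00 ≈ 32.00; 181817 × 32.00 ≈ 5800000 dollars.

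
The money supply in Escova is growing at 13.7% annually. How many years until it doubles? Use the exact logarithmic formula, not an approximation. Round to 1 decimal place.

5.4 years

t = ln(2) / ln(1 + 0.137) = 0.6931 / 0.128393 ≈ 5.40.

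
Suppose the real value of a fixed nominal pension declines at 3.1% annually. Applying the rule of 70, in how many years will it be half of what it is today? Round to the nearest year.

roughly 23 years

The rule works in reverse for decay: 70/3.1 ≈ 22.58 years to halve.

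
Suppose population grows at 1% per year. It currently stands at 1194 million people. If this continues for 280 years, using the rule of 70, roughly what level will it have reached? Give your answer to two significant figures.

about 19000 million people

Doubling time ≈ 70/1 = 70.00 years.
280 years is 280/70.00 ≈ 4.00 doublings, a factor of 2^4.00 ≈ 16.00.
1194 × 16.00 ≈ 19000 million people.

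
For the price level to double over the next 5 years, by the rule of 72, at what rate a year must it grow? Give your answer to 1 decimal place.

approximately 14.4% a year

72 / 5 ≈ 14.40, so about 14.4% a year.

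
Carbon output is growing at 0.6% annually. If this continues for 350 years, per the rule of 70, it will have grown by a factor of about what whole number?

Doubling time ≈ 70/0.6 = 116.67 years.
350/116.67 ≈ 3 doublings, so about 2^3 = 8×.

roughly 8 times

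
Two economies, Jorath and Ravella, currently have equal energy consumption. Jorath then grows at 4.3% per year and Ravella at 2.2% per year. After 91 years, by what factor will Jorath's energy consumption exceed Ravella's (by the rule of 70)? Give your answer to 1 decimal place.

≈ 6.6 times

Only the 2.1-point difference matters.
70/2.1 ≈ 33.33 years per doubling of the ratio; 91 years gives 2.73 doublings, so ≈ 6.6×.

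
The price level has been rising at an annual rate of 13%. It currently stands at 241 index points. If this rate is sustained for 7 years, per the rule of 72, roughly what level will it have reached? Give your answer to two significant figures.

approximately 580 index points

Doubling time ≈ 72/13 = 5.54 years.
7 years is 7/5.54 ≈ 1.26 doublings, a factor of 2^1.26 ≈ 2.39.
241 × 2.39 ≈ 580 index points.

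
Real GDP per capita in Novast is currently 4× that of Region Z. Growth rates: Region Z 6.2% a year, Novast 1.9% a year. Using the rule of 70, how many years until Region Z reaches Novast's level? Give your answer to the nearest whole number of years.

What matters is the difference: 4.3 pp.
Rule of 70 on the gap: the ratio halves every 70/4.3 ≈ 16.28 years.
A 4× gap closes after 2 halvings: 2 × 16.28 ≈ 33 years.

roughly 33 years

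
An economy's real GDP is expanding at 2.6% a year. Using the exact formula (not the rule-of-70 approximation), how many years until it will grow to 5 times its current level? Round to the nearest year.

t = ln(5) / ln(1 + 0.026) = 1.6094 / 0.025668 ≈ 62.70.
≈ 63 years.

63 years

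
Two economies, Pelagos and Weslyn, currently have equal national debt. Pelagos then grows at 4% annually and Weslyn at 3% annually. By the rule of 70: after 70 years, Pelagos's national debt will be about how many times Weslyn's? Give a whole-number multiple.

Pelagos pulls ahead at 1 pp per year, so the ratio doubles every 70/1 ≈ 70.00 years.
In 70 years that's 1.00 doublings: 2^1.00 ≈ 2.

≈ 2 times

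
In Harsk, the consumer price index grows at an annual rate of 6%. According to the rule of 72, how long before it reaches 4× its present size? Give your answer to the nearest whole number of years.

≈ 24 years

One doubling takes 72/6 = 12.00 years.
Getting to 4× needs 2 doublings: 2 × 12.00 ≈ 24 years.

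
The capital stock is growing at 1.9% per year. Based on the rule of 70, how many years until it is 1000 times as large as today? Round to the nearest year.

Doubling time ≈ 70/1.9 = 36.84 years.
Reaching 1000× takes log₂(1000) ≈ 9.97 doublings.
9.97 × 36.84 ≈ 367 years.

≈ 367 years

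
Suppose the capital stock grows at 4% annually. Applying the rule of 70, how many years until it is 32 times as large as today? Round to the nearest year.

88 years

At 4% it doubles every 70/4 ≈ 17.50 years.
32 = 2^5, so 5 doublings → 88 years.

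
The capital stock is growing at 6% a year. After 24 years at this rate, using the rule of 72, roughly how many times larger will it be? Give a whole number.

roughly 4 times

72/6 ≈ 12.00 years per doubling.
24 years fits 2 doublings: 2^2 = 4.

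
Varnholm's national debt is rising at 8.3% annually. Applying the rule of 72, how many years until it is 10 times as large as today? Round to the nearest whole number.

29 years

Doubling time ≈ 72/8.3 = 8.67 years.
Reaching 10× takes log₂(10) ≈ 3.32 doublings.
3.32 × 8.67 ≈ 29 years.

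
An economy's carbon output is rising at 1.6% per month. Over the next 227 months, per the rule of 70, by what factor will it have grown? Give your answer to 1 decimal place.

Doubling time ≈ 70/1.6 = 43.75 months.
227 months / 43.75 ≈ 5.19 doublings → factor 2^5.19 ≈ 36.5.

around 36.5 times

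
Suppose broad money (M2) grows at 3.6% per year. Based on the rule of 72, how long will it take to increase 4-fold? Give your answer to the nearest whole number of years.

Doubling time ≈ 72/3.6 = 20.00 years.
Getting to 4× needs 2 doublings: 2 × 20.00 ≈ 40 years.

about 40 years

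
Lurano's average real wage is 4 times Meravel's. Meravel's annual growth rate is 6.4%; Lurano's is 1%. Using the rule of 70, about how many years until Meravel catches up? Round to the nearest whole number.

about 26 years

What matters is the difference: 5.4 pp.
Rule of 70 on the gap: the ratio halves every 70/5.4 ≈ 12.96 years.
A 4 times gap closes after 2 halvings: 2 × 12.96 ≈ 26 years.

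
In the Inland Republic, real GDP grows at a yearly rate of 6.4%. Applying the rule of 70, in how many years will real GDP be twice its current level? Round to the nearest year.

11 years

Doubling time ≈ 70 / 6.4 = 10.94 years.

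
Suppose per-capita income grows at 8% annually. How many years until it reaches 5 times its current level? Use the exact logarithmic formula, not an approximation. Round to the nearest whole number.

t = ln(5) / ln(1 + 0.08) = 1.6094 / 0.076961 ≈ 20.91.
≈ 21 years.

21 years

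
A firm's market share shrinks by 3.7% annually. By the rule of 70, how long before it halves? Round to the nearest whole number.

≈ 19 years

Falling at 3.7%, it halves about every 70/3.7 = 18.92 years.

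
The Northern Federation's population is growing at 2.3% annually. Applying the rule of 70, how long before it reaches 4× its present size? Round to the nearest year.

At 2.3% it doubles every 70/2.3 ≈ 30.43 years.
4× is 2 doublings, so 2 × 30.43 ≈ 61 years.

around 61 years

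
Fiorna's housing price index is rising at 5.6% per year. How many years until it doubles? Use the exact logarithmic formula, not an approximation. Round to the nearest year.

t = ln(2) / ln(1 + 0.056) = 0.6931 / 0.054488 ≈ 12.72.
≈ 13 years.

13 years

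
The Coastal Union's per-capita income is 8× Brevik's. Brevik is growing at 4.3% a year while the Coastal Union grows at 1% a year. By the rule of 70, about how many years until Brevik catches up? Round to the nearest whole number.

What matters is the difference: 3.3 pp.
Rule of 70 on the gap: the ratio halves every 70/3.3 ≈ 21.21 years.
An 8× gap closes after 3 halvings: 3 × 21.21 ≈ 64 years.

64 years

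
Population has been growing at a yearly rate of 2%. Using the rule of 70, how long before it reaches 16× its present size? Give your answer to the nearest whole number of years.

At 2% it doubles every 70/2 ≈ 35.00 years.
16 = 2^4, so 4 doublings → 140 years.

about 140 years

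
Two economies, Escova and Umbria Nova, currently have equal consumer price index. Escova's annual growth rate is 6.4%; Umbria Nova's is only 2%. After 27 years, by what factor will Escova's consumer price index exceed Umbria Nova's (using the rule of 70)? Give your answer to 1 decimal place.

Only the 4.4-point difference matters.
70/4.4 ≈ 15.91 years per doubling of the ratio; 27 years gives 1.70 doublings, so ≈ 3.2×.

around 3.2 times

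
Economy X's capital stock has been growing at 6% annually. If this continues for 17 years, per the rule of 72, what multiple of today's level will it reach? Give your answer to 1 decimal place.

Doubles every ≈ 12.00 years (72/6).
17 years is 1.42 doublings; 2^1.42 ≈ 2.7×.

roughly 2.7 times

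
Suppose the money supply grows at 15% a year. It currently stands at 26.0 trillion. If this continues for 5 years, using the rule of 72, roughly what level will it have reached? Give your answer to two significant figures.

It doubles every 72/15 ≈ 4.80 years, so 5 years is 1.04 doublings.
2^1.04 ≈ 2.06; 26.0 × 2.06 ≈ 54 trillion.

roughly 54 trillion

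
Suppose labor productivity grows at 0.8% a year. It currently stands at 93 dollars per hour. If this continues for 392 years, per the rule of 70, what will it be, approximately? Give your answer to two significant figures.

It doubles every 70/0.8 ≈ 87.50 years, so 392 years is 4.48 doublings.
2^4.48 ≈ 22.32; 93 × 22.32 ≈ 2100 dollars per hour.

roughly 2100 dollars per hour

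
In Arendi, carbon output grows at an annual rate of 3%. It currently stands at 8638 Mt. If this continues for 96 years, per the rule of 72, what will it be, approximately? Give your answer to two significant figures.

approximately 140000 Mt

It doubles every 72/3 ≈ 24.00 years, so 96 years is 4.00 doublings.
2^4.00 ≈ 16.00; 8638 × 16.00 ≈ 140000 Mt.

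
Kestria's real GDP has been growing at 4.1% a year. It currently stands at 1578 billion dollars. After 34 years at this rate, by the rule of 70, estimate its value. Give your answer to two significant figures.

Doubling time ≈ 70/4.1 = 17.07 years.
34 years is 34/17.07 ≈ 1.99 doublings, a factor of 2^1.99 ≈ 3.97.
1578 × 3.97 ≈ 6300 billion dollars.

around 6300 billion dollars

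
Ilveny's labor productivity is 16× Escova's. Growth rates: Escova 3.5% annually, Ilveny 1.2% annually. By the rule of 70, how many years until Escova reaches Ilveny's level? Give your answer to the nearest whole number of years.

about 122 years

Escova gains on Ilveny at 3.5% − 1.2% = 2.3 points a year.
At that relative rate the gap halves every 70/2.3 ≈ 30.43 years.
A 16× gap closes after 4 halvings: 4 × 30.43 ≈ 122 years.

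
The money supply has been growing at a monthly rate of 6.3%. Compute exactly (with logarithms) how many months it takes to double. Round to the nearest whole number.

11 months

t = ln(2) / ln(1 + 0.063) = 0.6931 / 0.061095 ≈ 11.34.
≈ 11 months.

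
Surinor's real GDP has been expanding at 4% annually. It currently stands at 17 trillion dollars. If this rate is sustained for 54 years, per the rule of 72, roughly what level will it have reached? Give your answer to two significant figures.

Doubling time ≈ 72/4 = 18.00 years.
54 years is 54/18.00 ≈ 3.00 doublings, a factor of 2^3.00 ≈ 8.00.
17 × 8.00 ≈ 140 trillion dollars.

140 trillion dollars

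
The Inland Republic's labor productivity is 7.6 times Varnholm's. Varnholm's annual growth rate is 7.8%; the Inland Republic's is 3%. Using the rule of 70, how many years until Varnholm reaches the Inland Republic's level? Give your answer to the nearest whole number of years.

What matters is the difference: 4.8 pp.
Rule of 70 on the gap: the ratio halves every 70/4.8 ≈ 14.58 years.
A 7.6 times gap takes log₂(7.6) ≈ 2.93 halvings to close: 2.93 × 14.58 ≈ 43 years.

around 43 years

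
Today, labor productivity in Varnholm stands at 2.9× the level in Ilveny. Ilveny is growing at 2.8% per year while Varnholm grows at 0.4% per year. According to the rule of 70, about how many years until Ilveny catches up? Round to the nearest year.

The growth-rate gap is 2.8% − 0.4% = 2.4 percentage points.
So the ratio between them halves every 70/2.4 ≈ 29.17 years.
A 2.9× gap takes log₂(2.9) ≈ 1.54 halvings to close: 1.54 × 29.17 ≈ 45 years.

around 45 years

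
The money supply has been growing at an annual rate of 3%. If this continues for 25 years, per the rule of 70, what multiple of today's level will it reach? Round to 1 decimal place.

Doubling time ≈ 70/3 = 23.33 years.
25 years / 23.33 ≈ 1.07 doublings → factor 2^1.07 ≈ 2.1.

around 2.1 times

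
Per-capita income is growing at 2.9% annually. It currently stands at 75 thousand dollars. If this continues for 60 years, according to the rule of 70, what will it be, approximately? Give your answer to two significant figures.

It doubles every 70/2.9 ≈ 24.14 years, so 60 years is 2.49 doublings.
2^2.49 ≈ 5.62; 75 × 5.62 ≈ 420 thousand dollars.

around 420 thousand dollars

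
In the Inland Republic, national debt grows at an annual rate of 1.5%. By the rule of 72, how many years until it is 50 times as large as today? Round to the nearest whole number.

about 271 years

Doubling time ≈ 72/1.5 = 48.00 years.
Reaching 50× takes log₂(50) ≈ 5.64 doublings.
5.64 × 48.00 ≈ 271 years.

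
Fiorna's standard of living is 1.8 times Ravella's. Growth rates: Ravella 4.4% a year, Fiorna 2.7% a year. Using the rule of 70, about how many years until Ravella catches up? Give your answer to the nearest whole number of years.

Ravella gains on Fiorna at 4.4% − 2.7% = 1.7 points a year.
At that relative rate the gap halves every 70/1.7 ≈ 41.18 years.
A 1.8 times gap takes log₂(1.8) ≈ 0.85 halvings to close: 0.85 × 41.18 ≈ 35 years.

around 35 years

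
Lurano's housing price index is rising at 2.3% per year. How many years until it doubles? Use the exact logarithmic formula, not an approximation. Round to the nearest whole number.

t = ln(2) / ln(1 + 0.023) = 0.6931 / 0.022739 ≈ 30.48.
≈ 30 years.

30 years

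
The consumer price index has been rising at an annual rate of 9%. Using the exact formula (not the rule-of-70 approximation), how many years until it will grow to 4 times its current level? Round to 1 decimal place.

16.1 years

t = ln(4) / ln(1 + 0.09) = 1.3863 / 0.086178 ≈ 16.09.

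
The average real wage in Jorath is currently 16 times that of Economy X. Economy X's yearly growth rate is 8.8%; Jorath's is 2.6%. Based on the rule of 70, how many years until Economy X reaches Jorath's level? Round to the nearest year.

What matters is the difference: 6.2 pp.
Rule of 70 on the gap: the ratio halves every 70/6.2 ≈ 11.29 years.
A 16 times gap closes after 4 halvings: 4 × 11.29 ≈ 45 years.

45 years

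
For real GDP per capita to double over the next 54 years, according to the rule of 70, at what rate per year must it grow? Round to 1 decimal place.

70 / 54 ≈ 1.30, so about 1.3% per year.

1.3%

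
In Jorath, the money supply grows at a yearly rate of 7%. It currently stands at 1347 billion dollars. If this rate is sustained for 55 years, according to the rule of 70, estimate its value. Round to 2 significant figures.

It doubles every 70/7 ≈ 10.00 years, so 55 years is 5.50 doublings.
2^5.50 ≈ 45.25; 1347 × 45.25 ≈ 61000 billion dollars.

61000 billion dollars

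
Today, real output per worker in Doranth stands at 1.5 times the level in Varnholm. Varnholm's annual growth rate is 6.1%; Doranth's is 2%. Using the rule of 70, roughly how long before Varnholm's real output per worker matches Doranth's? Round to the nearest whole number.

What matters is the difference: 4.1 pp.
Rule of 70 on the gap: the ratio halves every 70/4.1 ≈ 17.07 years.
A 1.5 times gap takes log₂(1.5) ≈ 0.58 halvings to close: 0.58 × 17.07 ≈ 10 years.

10 years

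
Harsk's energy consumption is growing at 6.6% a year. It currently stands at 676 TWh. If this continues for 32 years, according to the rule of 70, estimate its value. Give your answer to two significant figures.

Doubling time ≈ 70/6.6 = 10.61 years.
32 years is 32/10.61 ≈ 3.02 doublings, a factor of 2^3.02 ≈ 8.11.
676 × 8.11 ≈ 5500 TWh.

≈ 5500 TWh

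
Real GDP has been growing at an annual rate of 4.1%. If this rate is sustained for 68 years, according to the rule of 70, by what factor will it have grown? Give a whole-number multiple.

≈ 16 times

70/4.1 ≈ 17.07 years per doubling.
68 years fits 4 doublings: 2^4 = 16.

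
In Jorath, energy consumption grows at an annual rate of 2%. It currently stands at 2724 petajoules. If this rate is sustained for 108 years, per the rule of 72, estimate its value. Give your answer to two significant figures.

It doubles every 72/2 ≈ 36.00 years, so 108 years is 3.00 doublings.
2^3.00 ≈ 8.00; 2724 × 8.00 ≈ 22000 petajoules.

approximately 22000 petajoules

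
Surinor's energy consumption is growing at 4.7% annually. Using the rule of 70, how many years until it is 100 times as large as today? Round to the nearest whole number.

≈ 99 years

One doubling takes 70/4.7 = 14.89 years.
100× is log₂ 100 ≈ 6.64 doublings, so ≈ 6.64 × 14.89 = 99 years.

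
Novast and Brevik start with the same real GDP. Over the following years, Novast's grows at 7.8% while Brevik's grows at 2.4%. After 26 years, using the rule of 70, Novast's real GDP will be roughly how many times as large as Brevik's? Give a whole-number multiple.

Only the 5.4-point difference matters.
70/5.4 ≈ 12.96 years per doubling of the ratio; 26 years gives 2.01 doublings, so ≈ 4×.

4 times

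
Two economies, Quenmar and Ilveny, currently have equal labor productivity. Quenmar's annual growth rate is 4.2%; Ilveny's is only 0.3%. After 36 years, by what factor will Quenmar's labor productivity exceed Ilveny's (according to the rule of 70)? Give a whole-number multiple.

Rate gap = 4.2% − 0.3% = 3.9 points.
The ratio doubles every 70/3.9 ≈ 17.95 years.
36/17.95 ≈ 2.01 doublings → ratio ≈ 2^2.01 ≈ 4.

≈ 4 times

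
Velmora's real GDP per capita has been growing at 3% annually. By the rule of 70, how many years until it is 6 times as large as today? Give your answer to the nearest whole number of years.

At 3% it doubles every 70/3 ≈ 23.33 years.
Reaching 6× takes log₂(6) ≈ 2.58 doublings.
2.58 × 23.33 ≈ 60 years.

≈ 60 years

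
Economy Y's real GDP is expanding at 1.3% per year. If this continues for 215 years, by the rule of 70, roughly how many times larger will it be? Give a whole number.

Doubling time ≈ 70/1.3 = 53.85 years.
215/53.85 ≈ 4 doublings, so about 2^4 = 16×.

16 times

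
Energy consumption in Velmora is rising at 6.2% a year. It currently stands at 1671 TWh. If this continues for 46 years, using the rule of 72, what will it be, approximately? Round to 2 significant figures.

Doubling time ≈ 72/6.2 = 11.61 years.
46 years is 46/11.61 ≈ 3.96 doublings, a factor of 2^3.96 ≈ 15.56.
1671 × 15.56 ≈ 26000 TWh.

26000 TWh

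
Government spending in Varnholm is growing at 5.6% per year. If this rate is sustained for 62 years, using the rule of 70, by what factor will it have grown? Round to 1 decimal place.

Doubling time ≈ 70/5.6 = 12.50 years.
62 years / 12.50 ≈ 4.96 doublings → factor 2^4.96 ≈ 31.1.

≈ 31.1 times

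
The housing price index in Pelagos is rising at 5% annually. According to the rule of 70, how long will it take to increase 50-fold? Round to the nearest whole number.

roughly 79 years

Doubling time ≈ 70/5 = 14.00 years.
50× is log₂ 50 ≈ 5.64 doublings, so ≈ 5.64 × 14.00 = 79 years.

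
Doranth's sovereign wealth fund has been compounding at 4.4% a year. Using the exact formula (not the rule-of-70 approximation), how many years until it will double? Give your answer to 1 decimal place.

16.1 years

t = ln(2) / ln(1 + 0.044) = 0.6931 / 0.043059 ≈ 16.10.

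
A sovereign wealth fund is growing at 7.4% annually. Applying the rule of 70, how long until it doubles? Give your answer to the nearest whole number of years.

Doubling time ≈ 70 / 7.4 = 9.46 years.

around 9 years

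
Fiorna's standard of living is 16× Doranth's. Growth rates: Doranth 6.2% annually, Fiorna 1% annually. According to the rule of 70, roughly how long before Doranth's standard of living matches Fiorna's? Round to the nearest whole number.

≈ 54 years

The growth-rate gap is 6.2% − 1% = 5.2 percentage points.
So the ratio between them halves every 70/5.2 ≈ 13.46 years.
A 16× gap closes after 4 halvings: 4 × 13.46 ≈ 54 years.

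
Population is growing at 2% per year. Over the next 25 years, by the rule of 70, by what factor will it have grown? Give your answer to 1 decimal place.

about 1.6 times

Doubling time ≈ 70/2 = 35.00 years.
25 years / 35.00 ≈ 0.71 doublings → factor 2^0.71 ≈ 1.6.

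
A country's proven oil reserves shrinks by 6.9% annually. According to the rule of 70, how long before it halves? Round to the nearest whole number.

approximately 10 years

Halving time ≈ 70 / 6.9 = 10.14 → 10 years.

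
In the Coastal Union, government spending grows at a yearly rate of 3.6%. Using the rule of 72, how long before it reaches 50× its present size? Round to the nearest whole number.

roughly 113 years

One doubling takes 72/3.6 = 20.00 years.
50× is log₂ 50 ≈ 5.64 doublings, so ≈ 5.64 × 20.00 = 113 years.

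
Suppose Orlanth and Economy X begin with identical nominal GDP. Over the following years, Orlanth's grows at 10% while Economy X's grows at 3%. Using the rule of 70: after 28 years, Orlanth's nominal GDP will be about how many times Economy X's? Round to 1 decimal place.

≈ 7.0 times

Rate gap = 10% − 3% = 7 points.
The ratio doubles every 70/7 ≈ 10.00 years.
28/10.00 ≈ 2.80 doublings → ratio ≈ 2^2.80 ≈ 7.0.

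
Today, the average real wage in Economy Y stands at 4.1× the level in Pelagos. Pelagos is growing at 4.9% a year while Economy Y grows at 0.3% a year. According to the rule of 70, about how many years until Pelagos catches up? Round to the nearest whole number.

31 years

What matters is the difference: 4.6 pp.
Rule of 70 on the gap: the ratio halves every 70/4.6 ≈ 15.22 years.
A 4.1× gap takes log₂(4.1) ≈ 2.04 halvings to close: 2.04 × 15.22 ≈ 31 years.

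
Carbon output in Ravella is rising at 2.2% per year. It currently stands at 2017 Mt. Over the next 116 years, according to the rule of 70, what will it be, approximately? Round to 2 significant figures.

roughly 25000 Mt

Doubling time ≈ 70/2.2 = 31.82 years.
116 years is 116/31.82 ≈ 3.65 doublings, a factor of 2^3.65 ≈ 12.55.
2017 × 12.55 ≈ 25000 Mt.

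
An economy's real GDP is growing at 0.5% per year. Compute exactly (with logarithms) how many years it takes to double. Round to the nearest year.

139 years

t = ln(2) / ln(1 + 0.005) = 0.6931 / 0.004988 ≈ 138.95.
≈ 139 years.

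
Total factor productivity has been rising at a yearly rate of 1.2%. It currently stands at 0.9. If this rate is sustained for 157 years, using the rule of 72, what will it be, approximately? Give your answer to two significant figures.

Doubling time ≈ 72/1.2 = 60.00 years.
157 years is 157/60.00 ≈ 2.62 doublings, a factor of 2^2.62 ≈ 6.15.
0.9 × 6.15 ≈ 5.5.

≈ 5.5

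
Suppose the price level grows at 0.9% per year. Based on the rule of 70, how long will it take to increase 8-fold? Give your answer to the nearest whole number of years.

Doubling time ≈ 70/0.9 = 77.78 years.
8× is 3 doublings, so 3 × 77.78 ≈ 233 years.

≈ 233 years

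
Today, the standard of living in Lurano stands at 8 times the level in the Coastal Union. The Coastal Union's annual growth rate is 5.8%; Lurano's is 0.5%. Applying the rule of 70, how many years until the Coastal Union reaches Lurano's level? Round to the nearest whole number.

The growth-rate gap is 5.8% − 0.5% = 5.3 percentage points.
So the ratio between them halves every 70/5.3 ≈ 13.21 years.
An 8 times gap closes after 3 halvings: 3 × 13.21 ≈ 40 years.

roughly 40 years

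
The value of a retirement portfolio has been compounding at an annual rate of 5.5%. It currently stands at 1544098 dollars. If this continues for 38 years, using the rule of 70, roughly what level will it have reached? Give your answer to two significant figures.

about 12000000 dollars

It doubles every 70/5.5 ≈ 12.73 years, so 38 years is 2.99 doublings.
2^2.99 ≈ 7.94; 1544098 × 7.94 ≈ 12000000 dollars.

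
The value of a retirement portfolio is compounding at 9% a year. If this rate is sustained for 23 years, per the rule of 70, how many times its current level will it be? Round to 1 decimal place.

about 7.8 times

Doubling time ≈ 70/9 = 7.78 years.
23 years / 7.78 ≈ 2.96 doublings → factor 2^2.96 ≈ 7.8.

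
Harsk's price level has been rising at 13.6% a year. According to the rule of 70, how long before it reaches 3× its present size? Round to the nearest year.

One doubling takes 70/13.6 = 5.15 years.
Reaching 3× takes log₂(3) ≈ 1.58 doublings.
1.58 × 5.15 ≈ 8 years.

≈ 8 years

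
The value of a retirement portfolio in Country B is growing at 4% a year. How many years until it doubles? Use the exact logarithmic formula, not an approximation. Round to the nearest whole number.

18 years

t = ln(2) / ln(1 + 0.04) = 0.6931 / 0.039221 ≈ 17.67.
≈ 18 years.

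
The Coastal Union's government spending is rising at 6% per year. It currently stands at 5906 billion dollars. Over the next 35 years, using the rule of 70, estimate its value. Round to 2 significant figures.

It doubles every 70/6 ≈ 11.67 years, so 35 years is 3.00 doublings.
2^3.00 ≈ 8.00; 5906 × 8.00 ≈ 47000 billion dollars.

≈ 47000 billion dollars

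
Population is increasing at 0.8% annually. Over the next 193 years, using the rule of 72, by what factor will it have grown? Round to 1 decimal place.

roughly 4.4 times

Doubles every ≈ 90.00 years (72/0.8).
193 years is 2.14 doublings; 2^2.14 ≈ 4.4×.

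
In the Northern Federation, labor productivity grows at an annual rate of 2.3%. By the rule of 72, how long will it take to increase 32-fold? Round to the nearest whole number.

One doubling takes 72/2.3 = 31.30 years.
32 = 2^5, so 5 doublings → 157 years.

157 years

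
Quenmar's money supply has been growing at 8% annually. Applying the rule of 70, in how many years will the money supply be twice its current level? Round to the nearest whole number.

70/8 ≈ 8.75, so it doubles roughly every 9 years.

around 9 years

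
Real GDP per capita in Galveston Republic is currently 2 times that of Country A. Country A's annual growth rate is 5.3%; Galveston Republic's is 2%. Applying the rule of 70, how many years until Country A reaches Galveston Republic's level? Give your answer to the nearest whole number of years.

What matters is the difference: 3.3 pp.
Rule of 70 on the gap: the ratio halves every 70/3.3 ≈ 21.21 years.
A 2 times gap closes after 1 halving: 1 × 21.21 ≈ 21 years.

21 years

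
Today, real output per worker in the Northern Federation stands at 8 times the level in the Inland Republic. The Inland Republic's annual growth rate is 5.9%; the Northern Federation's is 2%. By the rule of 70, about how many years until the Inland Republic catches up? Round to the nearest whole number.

the Inland Republic gains on the Northern Federation at 5.9% − 2% = 3.9 points a year.
At that relative rate the gap halves every 70/3.9 ≈ 17.95 years.
An 8 times gap closes after 3 halvings: 3 × 17.95 ≈ 54 years.

around 54 years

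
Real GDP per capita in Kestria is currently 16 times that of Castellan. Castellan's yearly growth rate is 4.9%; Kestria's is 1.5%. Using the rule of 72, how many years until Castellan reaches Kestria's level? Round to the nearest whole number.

The growth-rate gap is 4.9% − 1.5% = 3.4 percentage points.
So the ratio between them halves every 72/3.4 ≈ 21.18 years.
A 16 times gap closes after 4 halvings: 4 × 21.18 ≈ 85 years.

≈ 85 years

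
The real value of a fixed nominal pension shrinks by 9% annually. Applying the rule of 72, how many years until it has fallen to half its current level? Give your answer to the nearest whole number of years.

The rule works in reverse for decay: 72/9 ≈ 8.00 years to halve.

about 8 years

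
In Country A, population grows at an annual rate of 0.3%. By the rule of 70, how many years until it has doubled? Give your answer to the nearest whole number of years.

At 0.3%, doubling takes about 70/0.3 = 233.33 years.

roughly 233 years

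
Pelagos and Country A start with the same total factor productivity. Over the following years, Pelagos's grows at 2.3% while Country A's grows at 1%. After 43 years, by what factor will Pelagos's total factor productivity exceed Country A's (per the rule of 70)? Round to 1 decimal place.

Pelagos pulls ahead at 1.3 pp per year, so the ratio doubles every 70/1.3 ≈ 53.85 years.
In 43 years that's 0.80 doublings: 2^0.80 ≈ 1.7.

around 1.7 times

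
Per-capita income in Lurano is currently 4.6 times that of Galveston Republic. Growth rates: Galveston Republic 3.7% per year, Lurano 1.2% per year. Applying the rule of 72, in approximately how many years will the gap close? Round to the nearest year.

roughly 63 years

Galveston Republic gains on Lurano at 3.7% − 1.2% = 2.5 points a year.
At that relative rate the gap halves every 72/2.5 ≈ 28.80 years.
A 4.6 times gap takes log₂(4.6) ≈ 2.20 halvings to close: 2.20 × 28.80 ≈ 63 years.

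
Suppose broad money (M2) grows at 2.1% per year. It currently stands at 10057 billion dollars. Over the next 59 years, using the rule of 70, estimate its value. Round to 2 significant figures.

Doubling time ≈ 70/2.1 = 33.33 years.
59 years is 59/33.33 ≈ 1.77 doublings, a factor of 2^1.77 ≈ 3.41.
10057 × 3.41 ≈ 34000 billion dollars.

around 34000 billion dollars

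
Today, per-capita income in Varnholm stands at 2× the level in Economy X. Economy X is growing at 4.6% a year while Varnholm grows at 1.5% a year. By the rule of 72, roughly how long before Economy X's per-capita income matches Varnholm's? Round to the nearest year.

23 years

Economy X gains on Varnholm at 4.6% − 1.5% = 3.1 points a year.
At that relative rate the gap halves every 72/3.1 ≈ 23.23 years.
A 2× gap closes after 1 halving: 1 × 23.23 ≈ 23 years.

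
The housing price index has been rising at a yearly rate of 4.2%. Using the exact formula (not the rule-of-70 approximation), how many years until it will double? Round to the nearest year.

17 years

t = ln(2) / ln(1 + 0.042) = 0.6931 / 0.041142 ≈ 16.85.
≈ 17 years.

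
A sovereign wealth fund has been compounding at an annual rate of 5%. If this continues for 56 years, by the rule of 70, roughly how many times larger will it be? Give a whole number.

Doubling time ≈ 70/5 = 14.00 years.
56/14.00 ≈ 4 doublings, so about 2^4 = 16×.

about 16 times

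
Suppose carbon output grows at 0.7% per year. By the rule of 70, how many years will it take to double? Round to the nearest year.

Doubling time ≈ 70 / 0.7 = 100.00 years.

approximately 100 years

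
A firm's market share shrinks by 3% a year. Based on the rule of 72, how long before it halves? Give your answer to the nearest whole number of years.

Falling at 3%, it halves about every 72/3 = 24.00 years.

around 24 years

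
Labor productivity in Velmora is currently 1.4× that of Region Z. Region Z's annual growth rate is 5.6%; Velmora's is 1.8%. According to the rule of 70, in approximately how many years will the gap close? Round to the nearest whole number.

≈ 9 years

The growth-rate gap is 5.6% − 1.8% = 3.8 percentage points.
So the ratio between them halves every 70/3.8 ≈ 18.42 years.
A 1.4× gap takes log₂(1.4) ≈ 0.49 halvings to close: 0.49 × 18.42 ≈ 9 years.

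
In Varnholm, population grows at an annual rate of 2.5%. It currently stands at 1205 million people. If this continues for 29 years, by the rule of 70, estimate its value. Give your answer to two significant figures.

It doubles every 70/2.5 ≈ 28.00 years, so 29 years is 1.04 doublings.
2^1.04 ≈ 2.06; 1205 × 2.06 ≈ 2500 million people.

around 2500 million people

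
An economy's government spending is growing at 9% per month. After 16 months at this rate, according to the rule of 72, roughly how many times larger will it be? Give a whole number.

72/9 ≈ 8.00 months per doubling.
16 months fits 2 doublings: 2^2 = 4.

about 4 times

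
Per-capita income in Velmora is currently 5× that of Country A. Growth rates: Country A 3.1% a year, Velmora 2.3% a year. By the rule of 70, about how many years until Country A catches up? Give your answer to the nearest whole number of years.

about 203 years

What matters is the difference: 0.8 pp.
Rule of 70 on the gap: the ratio halves every 70/0.8 ≈ 87.50 years.
A 5× gap takes log₂(5) ≈ 2.32 halvings to close: 2.32 × 87.50 ≈ 203 years.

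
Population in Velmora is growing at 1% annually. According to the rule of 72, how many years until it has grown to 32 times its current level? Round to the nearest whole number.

≈ 360 years

Doubling time ≈ 72/1 = 72.00 years.
Getting to 32× needs 5 doublings: 5 × 72.00 ≈ 360 years.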